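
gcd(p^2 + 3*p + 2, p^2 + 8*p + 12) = p + 2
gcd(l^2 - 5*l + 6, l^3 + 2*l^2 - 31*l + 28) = 1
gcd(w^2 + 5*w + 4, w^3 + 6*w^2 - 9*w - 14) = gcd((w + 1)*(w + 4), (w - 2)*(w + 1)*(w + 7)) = w + 1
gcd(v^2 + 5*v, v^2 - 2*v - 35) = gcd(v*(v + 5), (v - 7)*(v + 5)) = v + 5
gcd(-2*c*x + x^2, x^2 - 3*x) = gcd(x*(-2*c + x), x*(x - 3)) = x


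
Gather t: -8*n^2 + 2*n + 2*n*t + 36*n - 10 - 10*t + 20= -8*n^2 + 38*n + t*(2*n - 10) + 10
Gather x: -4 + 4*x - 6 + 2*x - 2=6*x - 12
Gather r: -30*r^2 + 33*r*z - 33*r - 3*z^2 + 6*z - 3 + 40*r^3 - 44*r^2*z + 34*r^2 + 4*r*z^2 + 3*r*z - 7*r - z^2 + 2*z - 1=40*r^3 + r^2*(4 - 44*z) + r*(4*z^2 + 36*z - 40) - 4*z^2 + 8*z - 4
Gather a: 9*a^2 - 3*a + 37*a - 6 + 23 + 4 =9*a^2 + 34*a + 21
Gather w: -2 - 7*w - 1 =-7*w - 3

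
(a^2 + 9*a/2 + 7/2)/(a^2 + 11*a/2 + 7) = (a + 1)/(a + 2)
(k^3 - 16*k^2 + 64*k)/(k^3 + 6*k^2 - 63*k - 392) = k*(k - 8)/(k^2 + 14*k + 49)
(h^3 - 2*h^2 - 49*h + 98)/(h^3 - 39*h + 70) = (h - 7)/(h - 5)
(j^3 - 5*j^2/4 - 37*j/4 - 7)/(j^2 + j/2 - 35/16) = 4*(j^2 - 3*j - 4)/(4*j - 5)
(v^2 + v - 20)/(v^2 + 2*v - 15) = (v - 4)/(v - 3)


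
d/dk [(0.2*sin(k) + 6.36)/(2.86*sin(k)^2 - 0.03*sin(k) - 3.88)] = (-36.3792*sin(k) + 0.286*cos(2*k) - 0.8712)*cos(k)/(-2.86*sin(k)^2 + 0.03*sin(k) + 3.88)^2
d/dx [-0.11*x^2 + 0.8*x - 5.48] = 0.8 - 0.22*x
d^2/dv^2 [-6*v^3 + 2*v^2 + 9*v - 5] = 4 - 36*v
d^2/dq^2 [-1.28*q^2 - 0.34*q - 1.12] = -2.56000000000000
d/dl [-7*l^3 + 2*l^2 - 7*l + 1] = -21*l^2 + 4*l - 7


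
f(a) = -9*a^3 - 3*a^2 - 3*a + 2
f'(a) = -27*a^2 - 6*a - 3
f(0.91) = -10.00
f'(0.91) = -30.82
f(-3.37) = 322.49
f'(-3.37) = -289.42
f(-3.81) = 467.64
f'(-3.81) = -372.07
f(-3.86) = 486.49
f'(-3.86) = -382.13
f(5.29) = -1430.15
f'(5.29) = -790.31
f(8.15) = -5093.81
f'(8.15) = -1845.31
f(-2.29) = 101.22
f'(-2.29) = -130.85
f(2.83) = -234.50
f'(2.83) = -236.22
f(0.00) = 2.00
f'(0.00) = -3.00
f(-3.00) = 227.00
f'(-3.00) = -228.00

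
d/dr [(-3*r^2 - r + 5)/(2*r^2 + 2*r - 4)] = (-r^2 + r - 3/2)/(r^4 + 2*r^3 - 3*r^2 - 4*r + 4)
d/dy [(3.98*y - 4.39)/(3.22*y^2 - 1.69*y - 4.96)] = (-12.8156*y^2 + 28.2716*y - 27.1599)/(10.3684*y^4 - 10.8836*y^3 - 29.0863*y^2 + 16.7648*y + 24.6016)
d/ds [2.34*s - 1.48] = 2.34000000000000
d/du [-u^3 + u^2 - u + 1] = -3*u^2 + 2*u - 1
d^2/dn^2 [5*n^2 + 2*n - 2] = 10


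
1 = 1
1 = 1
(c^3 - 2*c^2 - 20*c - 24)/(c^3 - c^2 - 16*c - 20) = (c - 6)/(c - 5)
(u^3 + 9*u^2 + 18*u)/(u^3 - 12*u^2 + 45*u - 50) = u*(u^2 + 9*u + 18)/(u^3 - 12*u^2 + 45*u - 50)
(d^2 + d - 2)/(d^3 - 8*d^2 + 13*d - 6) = (d + 2)/(d^2 - 7*d + 6)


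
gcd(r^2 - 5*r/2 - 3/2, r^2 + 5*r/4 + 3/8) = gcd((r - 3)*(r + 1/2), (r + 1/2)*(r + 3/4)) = r + 1/2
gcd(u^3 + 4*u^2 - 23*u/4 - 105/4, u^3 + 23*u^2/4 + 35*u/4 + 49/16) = u + 7/2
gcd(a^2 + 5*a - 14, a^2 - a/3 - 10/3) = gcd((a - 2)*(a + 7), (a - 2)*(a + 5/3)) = a - 2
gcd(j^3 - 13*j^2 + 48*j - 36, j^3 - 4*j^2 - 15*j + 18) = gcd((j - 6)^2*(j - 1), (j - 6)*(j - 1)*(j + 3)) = j^2 - 7*j + 6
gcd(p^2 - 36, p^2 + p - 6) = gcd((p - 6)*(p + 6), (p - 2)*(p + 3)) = 1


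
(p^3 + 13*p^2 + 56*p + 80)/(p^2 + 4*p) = p + 9 + 20/p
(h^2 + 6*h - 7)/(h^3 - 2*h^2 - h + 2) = (h + 7)/(h^2 - h - 2)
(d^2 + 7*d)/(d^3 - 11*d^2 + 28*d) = (d + 7)/(d^2 - 11*d + 28)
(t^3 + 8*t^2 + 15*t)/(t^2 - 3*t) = (t^2 + 8*t + 15)/(t - 3)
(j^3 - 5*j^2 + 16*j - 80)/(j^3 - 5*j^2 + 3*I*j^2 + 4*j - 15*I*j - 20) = (j - 4*I)/(j - I)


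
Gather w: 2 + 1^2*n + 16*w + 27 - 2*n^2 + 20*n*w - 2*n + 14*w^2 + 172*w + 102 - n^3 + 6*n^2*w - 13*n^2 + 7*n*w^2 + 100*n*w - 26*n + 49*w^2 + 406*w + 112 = -n^3 - 15*n^2 - 27*n + w^2*(7*n + 63) + w*(6*n^2 + 120*n + 594) + 243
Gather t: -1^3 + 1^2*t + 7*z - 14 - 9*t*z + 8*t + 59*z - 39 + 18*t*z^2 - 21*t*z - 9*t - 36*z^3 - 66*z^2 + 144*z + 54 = t*(18*z^2 - 30*z) - 36*z^3 - 66*z^2 + 210*z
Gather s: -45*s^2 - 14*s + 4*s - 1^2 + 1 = -45*s^2 - 10*s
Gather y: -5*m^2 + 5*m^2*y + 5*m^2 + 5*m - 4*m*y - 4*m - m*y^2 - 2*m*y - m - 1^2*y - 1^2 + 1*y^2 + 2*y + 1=y^2*(1 - m) + y*(5*m^2 - 6*m + 1)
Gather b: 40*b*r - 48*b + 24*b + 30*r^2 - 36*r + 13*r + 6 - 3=b*(40*r - 24) + 30*r^2 - 23*r + 3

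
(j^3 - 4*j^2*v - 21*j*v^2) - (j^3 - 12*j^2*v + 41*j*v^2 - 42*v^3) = 8*j^2*v - 62*j*v^2 + 42*v^3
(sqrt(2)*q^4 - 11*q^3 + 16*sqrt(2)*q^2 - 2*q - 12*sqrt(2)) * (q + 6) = sqrt(2)*q^5 - 11*q^4 + 6*sqrt(2)*q^4 - 66*q^3 + 16*sqrt(2)*q^3 - 2*q^2 + 96*sqrt(2)*q^2 - 12*sqrt(2)*q - 12*q - 72*sqrt(2)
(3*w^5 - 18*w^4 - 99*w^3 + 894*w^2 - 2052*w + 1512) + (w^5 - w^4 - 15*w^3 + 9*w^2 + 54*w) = 4*w^5 - 19*w^4 - 114*w^3 + 903*w^2 - 1998*w + 1512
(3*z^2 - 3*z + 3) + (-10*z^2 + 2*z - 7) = -7*z^2 - z - 4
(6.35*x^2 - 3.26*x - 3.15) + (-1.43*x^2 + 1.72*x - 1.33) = 4.92*x^2 - 1.54*x - 4.48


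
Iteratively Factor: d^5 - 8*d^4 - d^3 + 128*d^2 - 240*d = (d)*(d^4 - 8*d^3 - d^2 + 128*d - 240) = d*(d - 4)*(d^3 - 4*d^2 - 17*d + 60) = d*(d - 5)*(d - 4)*(d^2 + d - 12) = d*(d - 5)*(d - 4)*(d - 3)*(d + 4)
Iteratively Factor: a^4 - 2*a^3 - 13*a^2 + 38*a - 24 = (a - 1)*(a^3 - a^2 - 14*a + 24) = (a - 1)*(a + 4)*(a^2 - 5*a + 6) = (a - 3)*(a - 1)*(a + 4)*(a - 2)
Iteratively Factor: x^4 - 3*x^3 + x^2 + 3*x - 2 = (x - 1)*(x^3 - 2*x^2 - x + 2) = (x - 2)*(x - 1)*(x^2 - 1) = (x - 2)*(x - 1)*(x + 1)*(x - 1)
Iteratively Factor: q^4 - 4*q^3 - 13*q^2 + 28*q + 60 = (q - 3)*(q^3 - q^2 - 16*q - 20) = (q - 3)*(q + 2)*(q^2 - 3*q - 10) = (q - 5)*(q - 3)*(q + 2)*(q + 2)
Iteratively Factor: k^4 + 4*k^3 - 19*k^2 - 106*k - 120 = (k + 2)*(k^3 + 2*k^2 - 23*k - 60) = (k + 2)*(k + 3)*(k^2 - k - 20) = (k - 5)*(k + 2)*(k + 3)*(k + 4)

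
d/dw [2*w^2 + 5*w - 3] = 4*w + 5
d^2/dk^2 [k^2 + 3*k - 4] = 2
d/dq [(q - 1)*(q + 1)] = 2*q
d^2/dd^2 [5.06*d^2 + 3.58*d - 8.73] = 10.1200000000000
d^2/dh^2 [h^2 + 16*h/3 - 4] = 2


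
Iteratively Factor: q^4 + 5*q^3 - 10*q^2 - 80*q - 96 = (q + 2)*(q^3 + 3*q^2 - 16*q - 48) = (q - 4)*(q + 2)*(q^2 + 7*q + 12) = (q - 4)*(q + 2)*(q + 3)*(q + 4)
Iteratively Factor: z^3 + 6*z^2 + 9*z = (z + 3)*(z^2 + 3*z) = z*(z + 3)*(z + 3)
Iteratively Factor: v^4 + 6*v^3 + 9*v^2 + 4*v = (v + 1)*(v^3 + 5*v^2 + 4*v) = v*(v + 1)*(v^2 + 5*v + 4) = v*(v + 1)*(v + 4)*(v + 1)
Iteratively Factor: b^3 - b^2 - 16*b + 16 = (b - 1)*(b^2 - 16) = (b - 1)*(b + 4)*(b - 4)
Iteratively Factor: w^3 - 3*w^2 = (w)*(w^2 - 3*w) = w^2*(w - 3)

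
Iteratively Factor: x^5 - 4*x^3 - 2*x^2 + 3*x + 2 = (x + 1)*(x^4 - x^3 - 3*x^2 + x + 2) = (x - 2)*(x + 1)*(x^3 + x^2 - x - 1) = (x - 2)*(x + 1)^2*(x^2 - 1) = (x - 2)*(x + 1)^3*(x - 1)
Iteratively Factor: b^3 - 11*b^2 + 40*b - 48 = (b - 4)*(b^2 - 7*b + 12) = (b - 4)^2*(b - 3)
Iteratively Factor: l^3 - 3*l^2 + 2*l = (l - 2)*(l^2 - l) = l*(l - 2)*(l - 1)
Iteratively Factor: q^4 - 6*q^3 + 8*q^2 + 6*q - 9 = (q - 3)*(q^3 - 3*q^2 - q + 3) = (q - 3)^2*(q^2 - 1) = (q - 3)^2*(q + 1)*(q - 1)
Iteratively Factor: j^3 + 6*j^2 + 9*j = (j)*(j^2 + 6*j + 9) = j*(j + 3)*(j + 3)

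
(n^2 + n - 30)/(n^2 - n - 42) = (n - 5)/(n - 7)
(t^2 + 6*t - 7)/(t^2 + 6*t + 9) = (t^2 + 6*t - 7)/(t^2 + 6*t + 9)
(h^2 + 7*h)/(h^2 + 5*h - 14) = h/(h - 2)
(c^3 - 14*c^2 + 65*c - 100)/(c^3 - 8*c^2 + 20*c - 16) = (c^2 - 10*c + 25)/(c^2 - 4*c + 4)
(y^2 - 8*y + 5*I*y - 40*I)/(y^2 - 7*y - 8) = (y + 5*I)/(y + 1)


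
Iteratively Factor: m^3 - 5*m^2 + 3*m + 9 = (m - 3)*(m^2 - 2*m - 3) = (m - 3)^2*(m + 1)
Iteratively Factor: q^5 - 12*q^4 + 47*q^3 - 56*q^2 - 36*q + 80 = (q + 1)*(q^4 - 13*q^3 + 60*q^2 - 116*q + 80) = (q - 4)*(q + 1)*(q^3 - 9*q^2 + 24*q - 20) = (q - 4)*(q - 2)*(q + 1)*(q^2 - 7*q + 10) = (q - 5)*(q - 4)*(q - 2)*(q + 1)*(q - 2)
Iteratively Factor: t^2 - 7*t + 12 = (t - 3)*(t - 4)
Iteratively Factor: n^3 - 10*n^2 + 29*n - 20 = (n - 4)*(n^2 - 6*n + 5) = (n - 4)*(n - 1)*(n - 5)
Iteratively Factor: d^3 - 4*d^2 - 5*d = (d - 5)*(d^2 + d) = d*(d - 5)*(d + 1)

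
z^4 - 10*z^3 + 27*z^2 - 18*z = z*(z - 6)*(z - 3)*(z - 1)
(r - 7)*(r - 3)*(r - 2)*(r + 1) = r^4 - 11*r^3 + 29*r^2 - r - 42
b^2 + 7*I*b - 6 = (b + I)*(b + 6*I)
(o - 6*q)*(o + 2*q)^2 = o^3 - 2*o^2*q - 20*o*q^2 - 24*q^3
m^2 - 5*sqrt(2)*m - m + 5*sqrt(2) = (m - 1)*(m - 5*sqrt(2))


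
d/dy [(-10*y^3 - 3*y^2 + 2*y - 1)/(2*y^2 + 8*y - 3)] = 2*(-10*y^4 - 80*y^3 + 31*y^2 + 11*y + 1)/(4*y^4 + 32*y^3 + 52*y^2 - 48*y + 9)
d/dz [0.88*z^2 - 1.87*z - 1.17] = 1.76*z - 1.87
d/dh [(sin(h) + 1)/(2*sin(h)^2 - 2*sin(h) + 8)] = (-2*sin(h) + cos(h)^2 + 4)*cos(h)/(2*(sin(h)^2 - sin(h) + 4)^2)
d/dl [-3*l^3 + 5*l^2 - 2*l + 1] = -9*l^2 + 10*l - 2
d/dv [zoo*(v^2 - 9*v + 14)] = zoo*(v + 1)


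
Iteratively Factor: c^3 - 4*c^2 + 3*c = (c)*(c^2 - 4*c + 3) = c*(c - 3)*(c - 1)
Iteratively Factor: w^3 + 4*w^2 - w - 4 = (w - 1)*(w^2 + 5*w + 4) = (w - 1)*(w + 4)*(w + 1)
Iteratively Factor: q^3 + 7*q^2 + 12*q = (q)*(q^2 + 7*q + 12) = q*(q + 3)*(q + 4)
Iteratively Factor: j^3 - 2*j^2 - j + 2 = (j + 1)*(j^2 - 3*j + 2) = (j - 1)*(j + 1)*(j - 2)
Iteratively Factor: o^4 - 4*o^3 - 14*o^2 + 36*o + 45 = (o - 5)*(o^3 + o^2 - 9*o - 9) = (o - 5)*(o + 3)*(o^2 - 2*o - 3) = (o - 5)*(o - 3)*(o + 3)*(o + 1)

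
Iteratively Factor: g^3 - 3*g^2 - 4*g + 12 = (g - 3)*(g^2 - 4) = (g - 3)*(g - 2)*(g + 2)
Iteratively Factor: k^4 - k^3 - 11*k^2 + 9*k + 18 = (k + 3)*(k^3 - 4*k^2 + k + 6) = (k - 2)*(k + 3)*(k^2 - 2*k - 3) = (k - 3)*(k - 2)*(k + 3)*(k + 1)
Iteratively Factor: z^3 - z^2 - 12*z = (z - 4)*(z^2 + 3*z) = (z - 4)*(z + 3)*(z)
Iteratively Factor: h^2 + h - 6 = (h - 2)*(h + 3)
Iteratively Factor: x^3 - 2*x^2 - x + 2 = (x - 2)*(x^2 - 1) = (x - 2)*(x + 1)*(x - 1)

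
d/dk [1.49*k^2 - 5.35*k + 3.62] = 2.98*k - 5.35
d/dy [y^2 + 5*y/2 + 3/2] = 2*y + 5/2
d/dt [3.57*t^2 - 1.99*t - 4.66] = 7.14*t - 1.99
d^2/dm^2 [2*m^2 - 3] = 4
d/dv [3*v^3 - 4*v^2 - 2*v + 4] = 9*v^2 - 8*v - 2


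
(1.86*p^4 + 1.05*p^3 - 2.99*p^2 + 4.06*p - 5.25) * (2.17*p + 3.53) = 4.0362*p^5 + 8.8443*p^4 - 2.7818*p^3 - 1.7445*p^2 + 2.9393*p - 18.5325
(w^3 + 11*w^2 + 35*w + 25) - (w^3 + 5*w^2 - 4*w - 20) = 6*w^2 + 39*w + 45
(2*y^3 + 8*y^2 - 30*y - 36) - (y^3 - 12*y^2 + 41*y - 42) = y^3 + 20*y^2 - 71*y + 6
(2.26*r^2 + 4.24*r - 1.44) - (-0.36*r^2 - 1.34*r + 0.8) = 2.62*r^2 + 5.58*r - 2.24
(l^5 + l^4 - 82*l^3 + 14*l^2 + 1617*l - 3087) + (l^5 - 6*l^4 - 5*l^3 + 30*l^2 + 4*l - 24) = 2*l^5 - 5*l^4 - 87*l^3 + 44*l^2 + 1621*l - 3111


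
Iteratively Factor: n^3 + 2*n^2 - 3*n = (n - 1)*(n^2 + 3*n) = n*(n - 1)*(n + 3)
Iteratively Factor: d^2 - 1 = (d - 1)*(d + 1)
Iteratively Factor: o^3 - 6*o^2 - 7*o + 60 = (o + 3)*(o^2 - 9*o + 20) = (o - 4)*(o + 3)*(o - 5)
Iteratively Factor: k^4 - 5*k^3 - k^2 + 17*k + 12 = (k - 4)*(k^3 - k^2 - 5*k - 3) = (k - 4)*(k - 3)*(k^2 + 2*k + 1) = (k - 4)*(k - 3)*(k + 1)*(k + 1)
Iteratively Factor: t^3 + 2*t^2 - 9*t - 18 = (t + 3)*(t^2 - t - 6) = (t + 2)*(t + 3)*(t - 3)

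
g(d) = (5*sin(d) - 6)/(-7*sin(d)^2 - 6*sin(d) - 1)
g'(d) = (14*sin(d)*cos(d) + 6*cos(d))*(5*sin(d) - 6)/(-7*sin(d)^2 - 6*sin(d) - 1)^2 + 5*cos(d)/(-7*sin(d)^2 - 6*sin(d) - 1) = (35*sin(d)^2 - 84*sin(d) - 41)*cos(d)/(7*sin(d)^2 + 6*sin(d) + 1)^2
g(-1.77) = 5.91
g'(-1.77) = -4.36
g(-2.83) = -41.50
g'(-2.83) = 345.40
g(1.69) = 0.07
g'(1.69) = 0.06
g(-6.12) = 2.40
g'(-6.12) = -11.37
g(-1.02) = 10.58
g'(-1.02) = 31.15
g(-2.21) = 14.44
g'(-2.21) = -60.74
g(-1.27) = 6.51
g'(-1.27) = 7.70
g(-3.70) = 0.55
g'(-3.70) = 1.70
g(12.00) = -42.55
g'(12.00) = 286.72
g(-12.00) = 0.53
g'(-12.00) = -1.65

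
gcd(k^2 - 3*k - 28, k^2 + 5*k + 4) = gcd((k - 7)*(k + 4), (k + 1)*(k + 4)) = k + 4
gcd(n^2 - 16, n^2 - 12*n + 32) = n - 4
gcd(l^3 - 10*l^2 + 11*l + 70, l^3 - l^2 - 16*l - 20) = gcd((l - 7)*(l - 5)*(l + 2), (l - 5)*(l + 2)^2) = l^2 - 3*l - 10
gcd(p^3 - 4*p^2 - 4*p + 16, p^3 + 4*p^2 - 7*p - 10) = p - 2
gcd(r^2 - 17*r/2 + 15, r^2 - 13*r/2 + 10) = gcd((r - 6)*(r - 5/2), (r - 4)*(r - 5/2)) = r - 5/2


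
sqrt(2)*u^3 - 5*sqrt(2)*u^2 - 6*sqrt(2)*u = u*(u - 6)*(sqrt(2)*u + sqrt(2))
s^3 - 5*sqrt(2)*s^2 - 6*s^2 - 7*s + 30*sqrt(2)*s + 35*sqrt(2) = (s - 7)*(s + 1)*(s - 5*sqrt(2))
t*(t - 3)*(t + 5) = t^3 + 2*t^2 - 15*t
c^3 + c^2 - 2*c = c*(c - 1)*(c + 2)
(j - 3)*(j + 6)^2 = j^3 + 9*j^2 - 108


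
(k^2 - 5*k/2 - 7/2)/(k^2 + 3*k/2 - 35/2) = (k + 1)/(k + 5)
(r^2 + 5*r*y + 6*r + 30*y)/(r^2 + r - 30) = (r + 5*y)/(r - 5)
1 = 1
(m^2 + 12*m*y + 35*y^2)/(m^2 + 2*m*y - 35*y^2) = (-m - 5*y)/(-m + 5*y)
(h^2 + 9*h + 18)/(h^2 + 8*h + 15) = (h + 6)/(h + 5)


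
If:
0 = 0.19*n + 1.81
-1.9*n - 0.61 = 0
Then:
No Solution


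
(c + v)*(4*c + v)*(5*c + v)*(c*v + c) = 20*c^4*v + 20*c^4 + 29*c^3*v^2 + 29*c^3*v + 10*c^2*v^3 + 10*c^2*v^2 + c*v^4 + c*v^3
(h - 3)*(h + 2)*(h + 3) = h^3 + 2*h^2 - 9*h - 18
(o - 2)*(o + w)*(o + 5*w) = o^3 + 6*o^2*w - 2*o^2 + 5*o*w^2 - 12*o*w - 10*w^2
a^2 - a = a*(a - 1)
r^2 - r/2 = r*(r - 1/2)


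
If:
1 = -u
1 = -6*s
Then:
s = -1/6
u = -1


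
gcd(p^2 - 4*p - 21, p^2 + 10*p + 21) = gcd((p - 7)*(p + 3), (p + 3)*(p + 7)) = p + 3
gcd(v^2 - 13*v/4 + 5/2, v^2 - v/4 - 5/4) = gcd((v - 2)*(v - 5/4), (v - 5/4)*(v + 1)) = v - 5/4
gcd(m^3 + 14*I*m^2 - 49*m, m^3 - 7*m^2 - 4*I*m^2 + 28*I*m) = m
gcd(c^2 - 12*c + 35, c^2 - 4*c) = 1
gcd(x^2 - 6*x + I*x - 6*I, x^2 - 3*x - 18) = x - 6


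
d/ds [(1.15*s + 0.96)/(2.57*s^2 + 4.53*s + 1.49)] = (2.9555*s^2 + 5.2095*s - (1.15*s + 0.96)*(5.14*s + 4.53) + 1.7135)/(2.57*s^2 + 4.53*s + 1.49)^2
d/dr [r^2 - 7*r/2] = 2*r - 7/2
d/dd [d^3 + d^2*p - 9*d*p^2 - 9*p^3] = 3*d^2 + 2*d*p - 9*p^2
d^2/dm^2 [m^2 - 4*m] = 2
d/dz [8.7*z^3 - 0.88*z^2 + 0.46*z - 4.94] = 26.1*z^2 - 1.76*z + 0.46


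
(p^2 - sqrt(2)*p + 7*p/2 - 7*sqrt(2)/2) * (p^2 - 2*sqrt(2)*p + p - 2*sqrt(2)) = p^4 - 3*sqrt(2)*p^3 + 9*p^3/2 - 27*sqrt(2)*p^2/2 + 15*p^2/2 - 21*sqrt(2)*p/2 + 18*p + 14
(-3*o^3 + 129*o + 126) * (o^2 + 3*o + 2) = -3*o^5 - 9*o^4 + 123*o^3 + 513*o^2 + 636*o + 252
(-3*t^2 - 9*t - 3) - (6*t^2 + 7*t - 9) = -9*t^2 - 16*t + 6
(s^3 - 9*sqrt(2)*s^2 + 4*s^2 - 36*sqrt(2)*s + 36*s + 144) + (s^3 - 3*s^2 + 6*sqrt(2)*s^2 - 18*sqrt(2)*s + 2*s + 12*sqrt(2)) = 2*s^3 - 3*sqrt(2)*s^2 + s^2 - 54*sqrt(2)*s + 38*s + 12*sqrt(2) + 144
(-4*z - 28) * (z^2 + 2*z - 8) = -4*z^3 - 36*z^2 - 24*z + 224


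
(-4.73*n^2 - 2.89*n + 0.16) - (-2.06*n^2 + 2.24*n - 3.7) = -2.67*n^2 - 5.13*n + 3.86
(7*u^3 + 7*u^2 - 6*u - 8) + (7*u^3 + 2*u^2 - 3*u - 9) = 14*u^3 + 9*u^2 - 9*u - 17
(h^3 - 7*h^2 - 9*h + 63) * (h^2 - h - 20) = h^5 - 8*h^4 - 22*h^3 + 212*h^2 + 117*h - 1260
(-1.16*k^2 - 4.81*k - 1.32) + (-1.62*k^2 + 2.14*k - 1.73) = -2.78*k^2 - 2.67*k - 3.05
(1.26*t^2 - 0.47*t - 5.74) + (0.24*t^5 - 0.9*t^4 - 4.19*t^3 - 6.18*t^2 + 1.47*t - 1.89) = 0.24*t^5 - 0.9*t^4 - 4.19*t^3 - 4.92*t^2 + 1.0*t - 7.63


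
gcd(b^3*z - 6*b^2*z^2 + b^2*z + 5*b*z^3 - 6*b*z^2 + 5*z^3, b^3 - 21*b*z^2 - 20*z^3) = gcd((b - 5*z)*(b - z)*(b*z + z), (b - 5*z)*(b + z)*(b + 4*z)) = -b + 5*z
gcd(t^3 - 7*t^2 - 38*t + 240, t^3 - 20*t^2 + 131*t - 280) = t^2 - 13*t + 40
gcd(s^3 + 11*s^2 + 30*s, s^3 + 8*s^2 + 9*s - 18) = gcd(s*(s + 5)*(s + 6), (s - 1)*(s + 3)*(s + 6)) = s + 6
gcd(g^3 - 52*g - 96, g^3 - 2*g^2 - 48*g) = g^2 - 2*g - 48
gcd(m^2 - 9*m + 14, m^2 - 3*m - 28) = m - 7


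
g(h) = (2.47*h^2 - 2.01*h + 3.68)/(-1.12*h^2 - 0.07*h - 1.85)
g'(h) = (2.24*h + 0.07)*(2.47*h^2 - 2.01*h + 3.68)/(-1.12*h^2 - 0.07*h - 1.85)^2 + (4.94*h - 2.01)/(-1.12*h^2 - 0.07*h - 1.85) = (-2.4241*h^2 - 0.895799999999999*h + 3.9761)/(1.2544*h^4 + 0.1568*h^3 + 4.1489*h^2 + 0.259*h + 3.4225)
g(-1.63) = -2.87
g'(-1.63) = -0.05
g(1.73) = -1.43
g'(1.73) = -0.17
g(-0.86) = -2.76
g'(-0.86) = 0.43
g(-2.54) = -2.78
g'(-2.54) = -0.12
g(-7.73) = -2.44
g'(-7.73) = -0.03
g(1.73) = -1.43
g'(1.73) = -0.17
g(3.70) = -1.72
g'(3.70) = -0.11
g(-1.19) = -2.85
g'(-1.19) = 0.14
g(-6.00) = -2.51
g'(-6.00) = -0.04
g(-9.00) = -2.41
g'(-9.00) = -0.02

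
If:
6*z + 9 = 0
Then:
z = -3/2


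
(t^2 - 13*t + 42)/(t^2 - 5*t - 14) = (t - 6)/(t + 2)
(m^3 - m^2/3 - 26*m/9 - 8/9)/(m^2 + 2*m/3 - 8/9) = (3*m^2 - 5*m - 2)/(3*m - 2)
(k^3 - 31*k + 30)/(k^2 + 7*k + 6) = (k^2 - 6*k + 5)/(k + 1)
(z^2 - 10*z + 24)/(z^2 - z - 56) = (-z^2 + 10*z - 24)/(-z^2 + z + 56)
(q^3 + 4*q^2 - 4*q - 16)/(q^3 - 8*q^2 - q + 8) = (q^3 + 4*q^2 - 4*q - 16)/(q^3 - 8*q^2 - q + 8)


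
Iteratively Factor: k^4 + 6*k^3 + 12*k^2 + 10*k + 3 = (k + 1)*(k^3 + 5*k^2 + 7*k + 3) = (k + 1)*(k + 3)*(k^2 + 2*k + 1) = (k + 1)^2*(k + 3)*(k + 1)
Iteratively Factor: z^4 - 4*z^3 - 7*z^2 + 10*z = (z - 5)*(z^3 + z^2 - 2*z) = (z - 5)*(z + 2)*(z^2 - z) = z*(z - 5)*(z + 2)*(z - 1)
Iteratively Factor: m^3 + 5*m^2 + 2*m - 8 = (m + 4)*(m^2 + m - 2) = (m - 1)*(m + 4)*(m + 2)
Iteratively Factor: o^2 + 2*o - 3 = (o + 3)*(o - 1)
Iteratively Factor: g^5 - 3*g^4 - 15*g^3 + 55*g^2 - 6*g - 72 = (g - 3)*(g^4 - 15*g^2 + 10*g + 24) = (g - 3)*(g - 2)*(g^3 + 2*g^2 - 11*g - 12) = (g - 3)*(g - 2)*(g + 4)*(g^2 - 2*g - 3) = (g - 3)*(g - 2)*(g + 1)*(g + 4)*(g - 3)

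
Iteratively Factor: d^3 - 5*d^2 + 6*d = (d - 2)*(d^2 - 3*d) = (d - 3)*(d - 2)*(d)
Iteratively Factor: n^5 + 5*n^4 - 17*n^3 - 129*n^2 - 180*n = (n + 3)*(n^4 + 2*n^3 - 23*n^2 - 60*n) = (n - 5)*(n + 3)*(n^3 + 7*n^2 + 12*n) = n*(n - 5)*(n + 3)*(n^2 + 7*n + 12) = n*(n - 5)*(n + 3)*(n + 4)*(n + 3)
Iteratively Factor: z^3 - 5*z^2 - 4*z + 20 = (z - 5)*(z^2 - 4) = (z - 5)*(z + 2)*(z - 2)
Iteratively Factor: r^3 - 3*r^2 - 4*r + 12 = (r - 2)*(r^2 - r - 6) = (r - 2)*(r + 2)*(r - 3)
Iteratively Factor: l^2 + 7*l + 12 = (l + 3)*(l + 4)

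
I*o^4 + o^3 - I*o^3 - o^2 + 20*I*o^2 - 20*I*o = o*(o - 5*I)*(o + 4*I)*(I*o - I)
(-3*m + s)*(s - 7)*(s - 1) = -3*m*s^2 + 24*m*s - 21*m + s^3 - 8*s^2 + 7*s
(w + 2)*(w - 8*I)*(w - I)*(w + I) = w^4 + 2*w^3 - 8*I*w^3 + w^2 - 16*I*w^2 + 2*w - 8*I*w - 16*I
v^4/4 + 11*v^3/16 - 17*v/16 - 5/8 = (v/4 + 1/2)*(v - 5/4)*(v + 1)^2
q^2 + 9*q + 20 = (q + 4)*(q + 5)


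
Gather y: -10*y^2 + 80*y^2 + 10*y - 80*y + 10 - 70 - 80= 70*y^2 - 70*y - 140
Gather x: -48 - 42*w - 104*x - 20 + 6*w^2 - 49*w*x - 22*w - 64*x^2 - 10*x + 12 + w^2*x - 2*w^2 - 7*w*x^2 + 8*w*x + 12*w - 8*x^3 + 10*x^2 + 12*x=4*w^2 - 52*w - 8*x^3 + x^2*(-7*w - 54) + x*(w^2 - 41*w - 102) - 56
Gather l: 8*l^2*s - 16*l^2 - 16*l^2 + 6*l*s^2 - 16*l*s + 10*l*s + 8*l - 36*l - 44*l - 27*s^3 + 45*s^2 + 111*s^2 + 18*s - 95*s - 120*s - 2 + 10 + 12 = l^2*(8*s - 32) + l*(6*s^2 - 6*s - 72) - 27*s^3 + 156*s^2 - 197*s + 20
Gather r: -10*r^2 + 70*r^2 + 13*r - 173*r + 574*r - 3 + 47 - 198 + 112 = 60*r^2 + 414*r - 42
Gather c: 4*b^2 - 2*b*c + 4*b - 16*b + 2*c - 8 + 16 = 4*b^2 - 12*b + c*(2 - 2*b) + 8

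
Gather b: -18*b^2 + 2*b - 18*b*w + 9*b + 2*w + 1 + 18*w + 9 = -18*b^2 + b*(11 - 18*w) + 20*w + 10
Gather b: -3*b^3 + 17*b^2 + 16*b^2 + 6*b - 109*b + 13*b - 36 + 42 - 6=-3*b^3 + 33*b^2 - 90*b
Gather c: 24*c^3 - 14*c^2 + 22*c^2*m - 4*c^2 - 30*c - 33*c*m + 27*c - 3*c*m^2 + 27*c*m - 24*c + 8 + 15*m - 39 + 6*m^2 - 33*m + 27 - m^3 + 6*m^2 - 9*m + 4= 24*c^3 + c^2*(22*m - 18) + c*(-3*m^2 - 6*m - 27) - m^3 + 12*m^2 - 27*m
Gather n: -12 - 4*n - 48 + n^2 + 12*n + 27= n^2 + 8*n - 33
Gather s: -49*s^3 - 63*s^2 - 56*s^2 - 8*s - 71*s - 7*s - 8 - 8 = -49*s^3 - 119*s^2 - 86*s - 16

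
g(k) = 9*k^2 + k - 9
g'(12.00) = 217.00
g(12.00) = 1299.00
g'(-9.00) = -161.00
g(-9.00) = 711.00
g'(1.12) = 21.16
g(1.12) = 3.41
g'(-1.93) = -33.74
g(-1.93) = 22.59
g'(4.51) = 82.18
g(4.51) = 178.57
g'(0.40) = 8.20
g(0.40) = -7.16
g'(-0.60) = -9.80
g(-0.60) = -6.36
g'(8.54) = 154.72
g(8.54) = 655.92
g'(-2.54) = -44.72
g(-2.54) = 46.52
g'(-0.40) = -6.20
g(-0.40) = -7.96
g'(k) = 18*k + 1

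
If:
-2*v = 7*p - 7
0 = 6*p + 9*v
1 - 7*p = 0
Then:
No Solution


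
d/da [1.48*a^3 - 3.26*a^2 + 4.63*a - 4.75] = 4.44*a^2 - 6.52*a + 4.63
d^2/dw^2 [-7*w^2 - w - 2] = -14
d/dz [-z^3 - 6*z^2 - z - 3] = -3*z^2 - 12*z - 1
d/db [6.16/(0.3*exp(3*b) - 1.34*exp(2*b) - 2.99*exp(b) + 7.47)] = (-5.544*exp(2*b) + 16.5088*exp(b) + 18.4184)*exp(b)/(0.3*exp(3*b) - 1.34*exp(2*b) - 2.99*exp(b) + 7.47)^2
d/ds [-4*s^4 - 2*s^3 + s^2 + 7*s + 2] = -16*s^3 - 6*s^2 + 2*s + 7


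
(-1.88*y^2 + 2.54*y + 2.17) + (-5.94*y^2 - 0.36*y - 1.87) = -7.82*y^2 + 2.18*y + 0.3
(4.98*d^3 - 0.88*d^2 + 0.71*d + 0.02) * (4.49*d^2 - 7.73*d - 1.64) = 22.3602*d^5 - 42.4466*d^4 + 1.8231*d^3 - 3.9553*d^2 - 1.319*d - 0.0328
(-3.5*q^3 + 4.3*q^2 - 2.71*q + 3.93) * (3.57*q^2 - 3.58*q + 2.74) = -12.495*q^5 + 27.881*q^4 - 34.6587*q^3 + 35.5139*q^2 - 21.4948*q + 10.7682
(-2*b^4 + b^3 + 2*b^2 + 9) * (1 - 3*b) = 6*b^5 - 5*b^4 - 5*b^3 + 2*b^2 - 27*b + 9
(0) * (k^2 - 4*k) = 0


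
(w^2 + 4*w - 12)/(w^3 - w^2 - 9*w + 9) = (w^2 + 4*w - 12)/(w^3 - w^2 - 9*w + 9)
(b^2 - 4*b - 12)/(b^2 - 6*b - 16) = (b - 6)/(b - 8)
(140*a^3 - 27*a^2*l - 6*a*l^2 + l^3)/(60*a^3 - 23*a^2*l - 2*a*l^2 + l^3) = (7*a - l)/(3*a - l)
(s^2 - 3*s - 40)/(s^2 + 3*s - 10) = (s - 8)/(s - 2)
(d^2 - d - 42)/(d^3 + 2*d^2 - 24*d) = (d - 7)/(d*(d - 4))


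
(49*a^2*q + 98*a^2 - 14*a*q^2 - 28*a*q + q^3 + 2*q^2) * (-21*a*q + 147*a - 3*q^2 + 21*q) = -1029*a^3*q^2 + 5145*a^3*q + 14406*a^3 + 147*a^2*q^3 - 735*a^2*q^2 - 2058*a^2*q + 21*a*q^4 - 105*a*q^3 - 294*a*q^2 - 3*q^5 + 15*q^4 + 42*q^3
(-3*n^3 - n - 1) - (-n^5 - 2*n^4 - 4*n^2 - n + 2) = n^5 + 2*n^4 - 3*n^3 + 4*n^2 - 3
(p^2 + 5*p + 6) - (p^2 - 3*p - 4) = 8*p + 10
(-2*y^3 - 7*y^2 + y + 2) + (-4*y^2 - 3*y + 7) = -2*y^3 - 11*y^2 - 2*y + 9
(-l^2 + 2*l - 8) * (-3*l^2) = 3*l^4 - 6*l^3 + 24*l^2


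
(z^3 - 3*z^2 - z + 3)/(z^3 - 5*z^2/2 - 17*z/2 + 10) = 2*(z^2 - 2*z - 3)/(2*z^2 - 3*z - 20)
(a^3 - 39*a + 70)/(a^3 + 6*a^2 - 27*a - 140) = (a - 2)/(a + 4)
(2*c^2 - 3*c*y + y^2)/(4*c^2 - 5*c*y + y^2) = (-2*c + y)/(-4*c + y)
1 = 1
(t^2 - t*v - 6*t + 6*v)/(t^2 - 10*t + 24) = (t - v)/(t - 4)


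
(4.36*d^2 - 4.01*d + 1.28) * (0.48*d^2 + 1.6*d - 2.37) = 2.0928*d^4 + 5.0512*d^3 - 16.1348*d^2 + 11.5517*d - 3.0336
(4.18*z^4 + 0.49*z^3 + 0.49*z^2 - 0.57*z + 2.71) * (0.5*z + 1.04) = 2.09*z^5 + 4.5922*z^4 + 0.7546*z^3 + 0.2246*z^2 + 0.7622*z + 2.8184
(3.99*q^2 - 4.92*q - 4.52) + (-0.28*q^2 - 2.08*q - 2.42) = 3.71*q^2 - 7.0*q - 6.94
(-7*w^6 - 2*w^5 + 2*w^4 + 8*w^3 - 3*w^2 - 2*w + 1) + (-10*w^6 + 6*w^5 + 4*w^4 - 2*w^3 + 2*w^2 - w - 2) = -17*w^6 + 4*w^5 + 6*w^4 + 6*w^3 - w^2 - 3*w - 1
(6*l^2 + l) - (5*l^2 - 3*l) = l^2 + 4*l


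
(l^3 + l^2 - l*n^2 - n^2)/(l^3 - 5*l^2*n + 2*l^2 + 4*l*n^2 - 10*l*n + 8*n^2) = (l^2 + l*n + l + n)/(l^2 - 4*l*n + 2*l - 8*n)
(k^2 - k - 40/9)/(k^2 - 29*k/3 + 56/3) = (k + 5/3)/(k - 7)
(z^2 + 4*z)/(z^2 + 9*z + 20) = z/(z + 5)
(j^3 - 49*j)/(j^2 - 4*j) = (j^2 - 49)/(j - 4)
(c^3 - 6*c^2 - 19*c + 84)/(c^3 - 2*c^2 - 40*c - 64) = (c^2 - 10*c + 21)/(c^2 - 6*c - 16)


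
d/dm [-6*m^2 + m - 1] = 1 - 12*m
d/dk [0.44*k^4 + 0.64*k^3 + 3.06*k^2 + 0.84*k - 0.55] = 1.76*k^3 + 1.92*k^2 + 6.12*k + 0.84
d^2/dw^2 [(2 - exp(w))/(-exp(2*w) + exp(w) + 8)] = (exp(4*w) - 7*exp(3*w) + 54*exp(2*w) - 74*exp(w) + 80)*exp(w)/(exp(6*w) - 3*exp(5*w) - 21*exp(4*w) + 47*exp(3*w) + 168*exp(2*w) - 192*exp(w) - 512)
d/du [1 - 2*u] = -2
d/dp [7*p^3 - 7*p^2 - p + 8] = 21*p^2 - 14*p - 1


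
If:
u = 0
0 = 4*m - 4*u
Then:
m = 0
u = 0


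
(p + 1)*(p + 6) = p^2 + 7*p + 6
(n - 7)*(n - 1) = n^2 - 8*n + 7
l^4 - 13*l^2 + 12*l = l*(l - 3)*(l - 1)*(l + 4)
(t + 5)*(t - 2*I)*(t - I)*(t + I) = t^4 + 5*t^3 - 2*I*t^3 + t^2 - 10*I*t^2 + 5*t - 2*I*t - 10*I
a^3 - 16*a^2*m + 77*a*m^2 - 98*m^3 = (a - 7*m)^2*(a - 2*m)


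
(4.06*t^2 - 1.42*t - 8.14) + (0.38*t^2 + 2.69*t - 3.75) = 4.44*t^2 + 1.27*t - 11.89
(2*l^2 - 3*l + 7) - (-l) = 2*l^2 - 2*l + 7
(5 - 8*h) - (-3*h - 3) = 8 - 5*h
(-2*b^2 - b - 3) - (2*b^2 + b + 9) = -4*b^2 - 2*b - 12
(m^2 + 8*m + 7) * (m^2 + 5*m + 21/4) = m^4 + 13*m^3 + 209*m^2/4 + 77*m + 147/4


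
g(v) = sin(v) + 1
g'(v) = cos(v)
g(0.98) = 1.83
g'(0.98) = 0.56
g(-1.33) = 0.03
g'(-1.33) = 0.24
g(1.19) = 1.93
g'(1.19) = 0.37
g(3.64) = 0.52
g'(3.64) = -0.88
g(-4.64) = 2.00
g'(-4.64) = -0.07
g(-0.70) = 0.36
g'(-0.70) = 0.76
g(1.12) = 1.90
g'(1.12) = 0.44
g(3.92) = 0.30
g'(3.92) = -0.71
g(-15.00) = 0.35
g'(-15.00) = -0.76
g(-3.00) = 0.86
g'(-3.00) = -0.99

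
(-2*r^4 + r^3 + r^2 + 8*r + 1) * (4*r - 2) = -8*r^5 + 8*r^4 + 2*r^3 + 30*r^2 - 12*r - 2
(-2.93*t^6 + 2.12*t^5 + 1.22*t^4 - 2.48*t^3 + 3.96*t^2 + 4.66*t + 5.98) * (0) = 0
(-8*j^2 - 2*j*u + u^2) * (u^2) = -8*j^2*u^2 - 2*j*u^3 + u^4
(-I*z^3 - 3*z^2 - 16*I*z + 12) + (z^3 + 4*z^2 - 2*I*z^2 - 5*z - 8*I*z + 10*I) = z^3 - I*z^3 + z^2 - 2*I*z^2 - 5*z - 24*I*z + 12 + 10*I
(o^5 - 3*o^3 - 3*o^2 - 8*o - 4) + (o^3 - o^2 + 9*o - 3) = o^5 - 2*o^3 - 4*o^2 + o - 7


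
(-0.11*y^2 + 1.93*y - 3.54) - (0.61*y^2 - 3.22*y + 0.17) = -0.72*y^2 + 5.15*y - 3.71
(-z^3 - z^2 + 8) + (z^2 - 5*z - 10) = -z^3 - 5*z - 2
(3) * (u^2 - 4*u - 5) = 3*u^2 - 12*u - 15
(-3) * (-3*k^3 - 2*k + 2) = 9*k^3 + 6*k - 6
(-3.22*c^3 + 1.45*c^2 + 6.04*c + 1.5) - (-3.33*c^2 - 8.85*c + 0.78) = -3.22*c^3 + 4.78*c^2 + 14.89*c + 0.72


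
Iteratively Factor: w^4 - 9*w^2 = (w - 3)*(w^3 + 3*w^2) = w*(w - 3)*(w^2 + 3*w) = w*(w - 3)*(w + 3)*(w)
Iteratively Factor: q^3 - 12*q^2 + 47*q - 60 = (q - 5)*(q^2 - 7*q + 12) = (q - 5)*(q - 4)*(q - 3)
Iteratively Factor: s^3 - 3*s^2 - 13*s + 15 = (s - 1)*(s^2 - 2*s - 15) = (s - 1)*(s + 3)*(s - 5)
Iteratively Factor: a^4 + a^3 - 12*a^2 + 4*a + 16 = (a + 4)*(a^3 - 3*a^2 + 4) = (a + 1)*(a + 4)*(a^2 - 4*a + 4) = (a - 2)*(a + 1)*(a + 4)*(a - 2)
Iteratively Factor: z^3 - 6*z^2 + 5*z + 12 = (z + 1)*(z^2 - 7*z + 12) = (z - 4)*(z + 1)*(z - 3)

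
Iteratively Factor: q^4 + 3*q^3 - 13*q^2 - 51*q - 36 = (q - 4)*(q^3 + 7*q^2 + 15*q + 9) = (q - 4)*(q + 3)*(q^2 + 4*q + 3) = (q - 4)*(q + 3)^2*(q + 1)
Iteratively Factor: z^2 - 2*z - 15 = (z + 3)*(z - 5)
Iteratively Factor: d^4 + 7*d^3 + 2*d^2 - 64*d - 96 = (d + 2)*(d^3 + 5*d^2 - 8*d - 48) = (d - 3)*(d + 2)*(d^2 + 8*d + 16) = (d - 3)*(d + 2)*(d + 4)*(d + 4)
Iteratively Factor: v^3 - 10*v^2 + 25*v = (v - 5)*(v^2 - 5*v) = (v - 5)^2*(v)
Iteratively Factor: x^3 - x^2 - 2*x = (x + 1)*(x^2 - 2*x) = x*(x + 1)*(x - 2)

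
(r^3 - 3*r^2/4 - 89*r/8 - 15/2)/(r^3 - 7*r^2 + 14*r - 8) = (8*r^2 + 26*r + 15)/(8*(r^2 - 3*r + 2))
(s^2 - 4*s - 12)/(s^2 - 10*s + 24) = (s + 2)/(s - 4)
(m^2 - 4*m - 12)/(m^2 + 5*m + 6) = (m - 6)/(m + 3)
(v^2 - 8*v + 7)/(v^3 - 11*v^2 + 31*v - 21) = 1/(v - 3)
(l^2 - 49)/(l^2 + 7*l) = (l - 7)/l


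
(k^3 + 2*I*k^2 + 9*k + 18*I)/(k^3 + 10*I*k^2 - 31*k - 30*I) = (k - 3*I)/(k + 5*I)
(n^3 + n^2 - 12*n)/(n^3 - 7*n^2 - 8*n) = (-n^2 - n + 12)/(-n^2 + 7*n + 8)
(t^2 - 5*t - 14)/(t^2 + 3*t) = (t^2 - 5*t - 14)/(t*(t + 3))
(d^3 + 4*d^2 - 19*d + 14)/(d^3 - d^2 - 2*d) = (d^2 + 6*d - 7)/(d*(d + 1))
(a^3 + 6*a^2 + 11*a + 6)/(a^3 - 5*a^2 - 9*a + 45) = (a^2 + 3*a + 2)/(a^2 - 8*a + 15)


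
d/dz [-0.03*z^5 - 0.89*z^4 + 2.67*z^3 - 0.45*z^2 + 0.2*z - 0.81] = -0.15*z^4 - 3.56*z^3 + 8.01*z^2 - 0.9*z + 0.2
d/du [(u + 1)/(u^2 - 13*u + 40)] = (u^2 - 13*u - (u + 1)*(2*u - 13) + 40)/(u^2 - 13*u + 40)^2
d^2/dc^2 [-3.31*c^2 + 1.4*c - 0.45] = -6.62000000000000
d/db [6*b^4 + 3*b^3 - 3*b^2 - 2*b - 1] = 24*b^3 + 9*b^2 - 6*b - 2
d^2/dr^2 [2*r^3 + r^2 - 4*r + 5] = 12*r + 2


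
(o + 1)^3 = o^3 + 3*o^2 + 3*o + 1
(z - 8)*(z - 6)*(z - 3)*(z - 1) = z^4 - 18*z^3 + 107*z^2 - 234*z + 144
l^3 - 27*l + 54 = (l - 3)^2*(l + 6)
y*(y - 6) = y^2 - 6*y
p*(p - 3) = p^2 - 3*p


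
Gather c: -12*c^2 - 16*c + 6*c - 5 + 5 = -12*c^2 - 10*c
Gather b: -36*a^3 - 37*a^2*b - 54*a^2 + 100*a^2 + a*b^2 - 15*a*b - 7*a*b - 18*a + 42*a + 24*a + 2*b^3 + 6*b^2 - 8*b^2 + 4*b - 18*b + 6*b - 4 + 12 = -36*a^3 + 46*a^2 + 48*a + 2*b^3 + b^2*(a - 2) + b*(-37*a^2 - 22*a - 8) + 8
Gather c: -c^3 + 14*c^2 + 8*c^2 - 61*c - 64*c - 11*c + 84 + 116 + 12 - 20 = -c^3 + 22*c^2 - 136*c + 192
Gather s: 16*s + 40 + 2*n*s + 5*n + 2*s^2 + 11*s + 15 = 5*n + 2*s^2 + s*(2*n + 27) + 55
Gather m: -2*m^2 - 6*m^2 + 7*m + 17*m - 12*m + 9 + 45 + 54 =-8*m^2 + 12*m + 108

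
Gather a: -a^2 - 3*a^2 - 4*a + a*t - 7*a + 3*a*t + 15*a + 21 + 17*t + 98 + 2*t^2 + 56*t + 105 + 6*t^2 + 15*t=-4*a^2 + a*(4*t + 4) + 8*t^2 + 88*t + 224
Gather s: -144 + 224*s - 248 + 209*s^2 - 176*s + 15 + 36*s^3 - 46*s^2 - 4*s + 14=36*s^3 + 163*s^2 + 44*s - 363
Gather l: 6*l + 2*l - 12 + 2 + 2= 8*l - 8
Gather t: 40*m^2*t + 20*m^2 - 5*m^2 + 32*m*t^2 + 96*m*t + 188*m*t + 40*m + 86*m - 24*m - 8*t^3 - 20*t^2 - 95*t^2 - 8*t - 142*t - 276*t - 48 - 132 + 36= 15*m^2 + 102*m - 8*t^3 + t^2*(32*m - 115) + t*(40*m^2 + 284*m - 426) - 144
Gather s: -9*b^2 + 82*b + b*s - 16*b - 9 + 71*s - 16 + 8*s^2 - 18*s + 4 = -9*b^2 + 66*b + 8*s^2 + s*(b + 53) - 21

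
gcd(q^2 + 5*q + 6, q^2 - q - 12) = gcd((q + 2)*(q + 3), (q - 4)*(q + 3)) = q + 3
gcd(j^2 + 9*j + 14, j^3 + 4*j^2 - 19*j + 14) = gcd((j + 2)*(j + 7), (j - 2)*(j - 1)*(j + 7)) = j + 7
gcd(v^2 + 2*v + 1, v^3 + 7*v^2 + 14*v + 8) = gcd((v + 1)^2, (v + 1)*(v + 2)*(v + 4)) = v + 1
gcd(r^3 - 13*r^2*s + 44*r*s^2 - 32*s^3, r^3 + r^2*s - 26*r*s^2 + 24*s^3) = r^2 - 5*r*s + 4*s^2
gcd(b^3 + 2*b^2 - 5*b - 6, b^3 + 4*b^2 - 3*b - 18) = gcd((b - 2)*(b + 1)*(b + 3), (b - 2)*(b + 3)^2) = b^2 + b - 6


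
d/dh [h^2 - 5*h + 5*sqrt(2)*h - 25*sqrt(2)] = 2*h - 5 + 5*sqrt(2)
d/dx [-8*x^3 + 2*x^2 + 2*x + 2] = -24*x^2 + 4*x + 2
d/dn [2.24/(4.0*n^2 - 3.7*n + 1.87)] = (8.288 - 17.92*n)/(4.0*n^2 - 3.7*n + 1.87)^2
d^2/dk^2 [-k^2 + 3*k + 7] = -2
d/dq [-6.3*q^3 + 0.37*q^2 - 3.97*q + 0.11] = -18.9*q^2 + 0.74*q - 3.97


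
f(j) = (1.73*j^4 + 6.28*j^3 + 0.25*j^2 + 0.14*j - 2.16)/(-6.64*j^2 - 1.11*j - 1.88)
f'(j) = (13.28*j + 1.11)*(1.73*j^4 + 6.28*j^3 + 0.25*j^2 + 0.14*j - 2.16)/(-6.64*j^2 - 1.11*j - 1.88)^2 + (6.92*j^3 + 18.84*j^2 + 0.5*j + 0.14)/(-6.64*j^2 - 1.11*j - 1.88) = (-22.9744*j^5 - 47.4601*j^4 - 26.9512*j^3 - 34.7671*j^2 - 29.6248*j - 2.6608)/(44.0896*j^4 + 14.7408*j^3 + 26.1985*j^2 + 4.1736*j + 3.5344)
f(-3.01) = 0.50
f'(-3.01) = 0.66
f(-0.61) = 0.91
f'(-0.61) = 0.29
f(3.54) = -6.20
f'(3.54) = -2.77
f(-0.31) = 1.08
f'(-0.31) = 0.76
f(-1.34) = 0.93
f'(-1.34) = -0.09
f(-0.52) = 0.94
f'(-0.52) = 0.47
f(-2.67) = 0.70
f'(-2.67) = 0.49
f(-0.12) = 1.19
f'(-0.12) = 0.13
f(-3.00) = 0.51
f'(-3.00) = 0.66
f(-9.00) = -12.82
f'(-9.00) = 3.79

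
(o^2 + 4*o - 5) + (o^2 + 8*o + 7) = 2*o^2 + 12*o + 2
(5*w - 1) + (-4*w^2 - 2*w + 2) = -4*w^2 + 3*w + 1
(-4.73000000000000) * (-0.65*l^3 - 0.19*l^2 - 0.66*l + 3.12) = 3.0745*l^3 + 0.8987*l^2 + 3.1218*l - 14.7576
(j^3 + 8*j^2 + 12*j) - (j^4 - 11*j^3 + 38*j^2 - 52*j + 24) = -j^4 + 12*j^3 - 30*j^2 + 64*j - 24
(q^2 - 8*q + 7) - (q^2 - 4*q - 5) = 12 - 4*q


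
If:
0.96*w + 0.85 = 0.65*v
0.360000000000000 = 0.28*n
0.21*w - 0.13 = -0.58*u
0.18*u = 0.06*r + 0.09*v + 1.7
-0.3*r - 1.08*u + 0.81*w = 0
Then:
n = 1.29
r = -16.60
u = 1.65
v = -4.52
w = -3.94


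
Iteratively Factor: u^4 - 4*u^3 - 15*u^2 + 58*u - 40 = (u - 1)*(u^3 - 3*u^2 - 18*u + 40) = (u - 1)*(u + 4)*(u^2 - 7*u + 10) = (u - 2)*(u - 1)*(u + 4)*(u - 5)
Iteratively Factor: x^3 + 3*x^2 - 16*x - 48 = (x - 4)*(x^2 + 7*x + 12) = (x - 4)*(x + 4)*(x + 3)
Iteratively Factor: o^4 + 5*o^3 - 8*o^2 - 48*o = (o - 3)*(o^3 + 8*o^2 + 16*o) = o*(o - 3)*(o^2 + 8*o + 16) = o*(o - 3)*(o + 4)*(o + 4)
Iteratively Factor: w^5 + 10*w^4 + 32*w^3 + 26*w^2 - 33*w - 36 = (w + 3)*(w^4 + 7*w^3 + 11*w^2 - 7*w - 12) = (w + 3)^2*(w^3 + 4*w^2 - w - 4) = (w - 1)*(w + 3)^2*(w^2 + 5*w + 4) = (w - 1)*(w + 1)*(w + 3)^2*(w + 4)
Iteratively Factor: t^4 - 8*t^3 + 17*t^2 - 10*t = (t - 1)*(t^3 - 7*t^2 + 10*t) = (t - 2)*(t - 1)*(t^2 - 5*t) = (t - 5)*(t - 2)*(t - 1)*(t)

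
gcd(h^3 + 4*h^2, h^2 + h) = h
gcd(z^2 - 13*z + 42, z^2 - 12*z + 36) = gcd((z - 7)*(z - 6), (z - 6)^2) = z - 6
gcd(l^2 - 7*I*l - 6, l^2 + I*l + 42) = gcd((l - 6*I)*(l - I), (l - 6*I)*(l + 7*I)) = l - 6*I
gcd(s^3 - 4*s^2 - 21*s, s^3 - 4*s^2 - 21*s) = s^3 - 4*s^2 - 21*s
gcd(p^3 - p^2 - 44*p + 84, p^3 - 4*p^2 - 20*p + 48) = p^2 - 8*p + 12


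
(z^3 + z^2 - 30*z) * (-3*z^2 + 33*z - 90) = -3*z^5 + 30*z^4 + 33*z^3 - 1080*z^2 + 2700*z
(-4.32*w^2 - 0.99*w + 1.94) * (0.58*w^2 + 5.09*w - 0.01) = -2.5056*w^4 - 22.563*w^3 - 3.8707*w^2 + 9.8845*w - 0.0194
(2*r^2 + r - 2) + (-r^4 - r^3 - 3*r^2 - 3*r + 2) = -r^4 - r^3 - r^2 - 2*r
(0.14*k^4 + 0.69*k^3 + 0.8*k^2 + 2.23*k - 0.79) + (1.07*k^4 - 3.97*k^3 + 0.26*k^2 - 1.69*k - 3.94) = 1.21*k^4 - 3.28*k^3 + 1.06*k^2 + 0.54*k - 4.73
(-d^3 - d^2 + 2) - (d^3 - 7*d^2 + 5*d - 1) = -2*d^3 + 6*d^2 - 5*d + 3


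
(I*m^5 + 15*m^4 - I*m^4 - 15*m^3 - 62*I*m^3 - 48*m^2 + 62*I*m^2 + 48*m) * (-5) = -5*I*m^5 - 75*m^4 + 5*I*m^4 + 75*m^3 + 310*I*m^3 + 240*m^2 - 310*I*m^2 - 240*m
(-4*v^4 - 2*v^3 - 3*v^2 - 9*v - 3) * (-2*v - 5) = 8*v^5 + 24*v^4 + 16*v^3 + 33*v^2 + 51*v + 15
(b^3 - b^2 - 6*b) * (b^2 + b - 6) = b^5 - 13*b^3 + 36*b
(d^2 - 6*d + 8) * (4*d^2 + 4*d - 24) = 4*d^4 - 20*d^3 - 16*d^2 + 176*d - 192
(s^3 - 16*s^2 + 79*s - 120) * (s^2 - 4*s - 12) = s^5 - 20*s^4 + 131*s^3 - 244*s^2 - 468*s + 1440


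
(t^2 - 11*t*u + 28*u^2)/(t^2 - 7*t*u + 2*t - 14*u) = (t - 4*u)/(t + 2)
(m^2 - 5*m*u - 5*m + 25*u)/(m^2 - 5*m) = (m - 5*u)/m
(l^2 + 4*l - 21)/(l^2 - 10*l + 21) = (l + 7)/(l - 7)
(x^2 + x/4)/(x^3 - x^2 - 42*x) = (x + 1/4)/(x^2 - x - 42)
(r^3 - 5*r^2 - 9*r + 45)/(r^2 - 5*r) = r - 9/r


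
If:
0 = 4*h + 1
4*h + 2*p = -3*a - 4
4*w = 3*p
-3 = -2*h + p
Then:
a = 4/3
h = -1/4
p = -7/2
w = -21/8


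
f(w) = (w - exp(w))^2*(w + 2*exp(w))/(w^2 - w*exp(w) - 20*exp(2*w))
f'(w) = (2 - 2*exp(w))*(w - exp(w))*(w + 2*exp(w))/(w^2 - w*exp(w) - 20*exp(2*w)) + (w - exp(w))^2*(w + 2*exp(w))*(w*exp(w) - 2*w + 40*exp(2*w) + exp(w))/(w^2 - w*exp(w) - 20*exp(2*w))^2 + (w - exp(w))^2*(2*exp(w) + 1)/(w^2 - w*exp(w) - 20*exp(2*w)) = (w - exp(w))*((w - exp(w))*(w + 2*exp(w))*(w*exp(w) - 2*w + 40*exp(2*w) + exp(w)) + (-2*(1 - exp(w))*(w + 2*exp(w)) - (w - exp(w))*(2*exp(w) + 1))*(-w^2 + w*exp(w) + 20*exp(2*w)))/(-w^2 + w*exp(w) + 20*exp(2*w))^2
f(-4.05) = -4.03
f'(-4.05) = 1.01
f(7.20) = -132.83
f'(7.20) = -133.79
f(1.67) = -0.29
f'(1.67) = -0.38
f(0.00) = -0.10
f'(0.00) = 0.06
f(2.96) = -1.48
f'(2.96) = -1.77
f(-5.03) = -5.02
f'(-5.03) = 1.01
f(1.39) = -0.20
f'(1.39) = -0.25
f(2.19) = -0.57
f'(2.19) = -0.73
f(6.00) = -39.41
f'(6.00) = -40.19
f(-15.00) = -15.00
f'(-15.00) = 1.00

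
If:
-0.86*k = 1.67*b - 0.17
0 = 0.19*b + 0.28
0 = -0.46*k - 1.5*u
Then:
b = -1.47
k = 3.06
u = -0.94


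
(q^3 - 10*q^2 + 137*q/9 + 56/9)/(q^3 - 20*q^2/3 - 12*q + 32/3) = (9*q^2 - 18*q - 7)/(3*(3*q^2 + 4*q - 4))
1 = 1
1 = 1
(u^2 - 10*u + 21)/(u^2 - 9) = (u - 7)/(u + 3)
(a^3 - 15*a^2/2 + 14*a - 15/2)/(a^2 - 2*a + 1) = (2*a^2 - 13*a + 15)/(2*(a - 1))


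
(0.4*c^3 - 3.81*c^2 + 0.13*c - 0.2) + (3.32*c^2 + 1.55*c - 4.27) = 0.4*c^3 - 0.49*c^2 + 1.68*c - 4.47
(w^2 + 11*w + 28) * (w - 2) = w^3 + 9*w^2 + 6*w - 56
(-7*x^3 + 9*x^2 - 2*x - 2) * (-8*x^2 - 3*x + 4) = 56*x^5 - 51*x^4 - 39*x^3 + 58*x^2 - 2*x - 8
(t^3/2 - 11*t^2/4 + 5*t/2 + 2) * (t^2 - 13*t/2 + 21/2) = t^5/2 - 6*t^4 + 205*t^3/8 - 345*t^2/8 + 53*t/4 + 21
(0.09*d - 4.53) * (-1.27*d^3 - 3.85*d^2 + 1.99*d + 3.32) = -0.1143*d^4 + 5.4066*d^3 + 17.6196*d^2 - 8.7159*d - 15.0396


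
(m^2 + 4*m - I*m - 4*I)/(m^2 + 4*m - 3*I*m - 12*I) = (m - I)/(m - 3*I)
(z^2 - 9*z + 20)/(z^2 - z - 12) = (z - 5)/(z + 3)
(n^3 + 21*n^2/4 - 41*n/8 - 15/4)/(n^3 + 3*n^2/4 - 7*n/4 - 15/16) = 2*(n + 6)/(2*n + 3)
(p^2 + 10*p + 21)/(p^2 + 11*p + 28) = (p + 3)/(p + 4)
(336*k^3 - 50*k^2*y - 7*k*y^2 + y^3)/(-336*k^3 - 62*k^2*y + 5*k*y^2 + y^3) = (-6*k + y)/(6*k + y)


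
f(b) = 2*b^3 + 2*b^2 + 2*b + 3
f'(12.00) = 914.00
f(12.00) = 3771.00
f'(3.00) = 68.00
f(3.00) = 81.00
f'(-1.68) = 12.21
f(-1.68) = -4.20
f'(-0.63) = 1.86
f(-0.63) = 2.03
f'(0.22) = 3.17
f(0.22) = 3.56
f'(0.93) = 10.91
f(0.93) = 8.20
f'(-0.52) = 1.54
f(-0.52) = 2.22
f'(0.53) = 5.81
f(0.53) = 4.92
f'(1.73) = 26.88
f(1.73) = 22.80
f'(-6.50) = 229.50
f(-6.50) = -474.75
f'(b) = 6*b^2 + 4*b + 2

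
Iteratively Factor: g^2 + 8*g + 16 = (g + 4)*(g + 4)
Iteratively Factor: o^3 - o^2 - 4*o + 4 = (o - 2)*(o^2 + o - 2) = (o - 2)*(o - 1)*(o + 2)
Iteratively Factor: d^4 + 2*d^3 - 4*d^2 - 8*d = (d + 2)*(d^3 - 4*d) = d*(d + 2)*(d^2 - 4) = d*(d + 2)^2*(d - 2)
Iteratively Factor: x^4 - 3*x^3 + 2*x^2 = (x - 2)*(x^3 - x^2) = (x - 2)*(x - 1)*(x^2) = x*(x - 2)*(x - 1)*(x)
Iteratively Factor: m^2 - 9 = (m + 3)*(m - 3)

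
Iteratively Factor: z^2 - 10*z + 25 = (z - 5)*(z - 5)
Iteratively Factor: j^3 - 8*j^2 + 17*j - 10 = (j - 1)*(j^2 - 7*j + 10) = (j - 5)*(j - 1)*(j - 2)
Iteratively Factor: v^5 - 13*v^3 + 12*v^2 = (v)*(v^4 - 13*v^2 + 12*v) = v*(v - 1)*(v^3 + v^2 - 12*v) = v*(v - 3)*(v - 1)*(v^2 + 4*v) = v*(v - 3)*(v - 1)*(v + 4)*(v)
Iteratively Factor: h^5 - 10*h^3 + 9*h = (h - 1)*(h^4 + h^3 - 9*h^2 - 9*h) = (h - 1)*(h + 3)*(h^3 - 2*h^2 - 3*h) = h*(h - 1)*(h + 3)*(h^2 - 2*h - 3) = h*(h - 1)*(h + 1)*(h + 3)*(h - 3)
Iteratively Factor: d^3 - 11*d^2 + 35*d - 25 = (d - 5)*(d^2 - 6*d + 5) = (d - 5)^2*(d - 1)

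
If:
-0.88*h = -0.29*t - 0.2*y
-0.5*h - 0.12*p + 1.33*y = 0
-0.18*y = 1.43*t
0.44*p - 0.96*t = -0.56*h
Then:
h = 0.00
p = 0.00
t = 0.00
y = 0.00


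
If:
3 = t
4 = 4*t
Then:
No Solution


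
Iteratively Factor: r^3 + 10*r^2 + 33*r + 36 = (r + 3)*(r^2 + 7*r + 12) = (r + 3)*(r + 4)*(r + 3)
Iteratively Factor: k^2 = (k)*(k)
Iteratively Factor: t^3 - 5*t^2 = (t - 5)*(t^2) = t*(t - 5)*(t)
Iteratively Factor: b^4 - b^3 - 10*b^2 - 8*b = (b)*(b^3 - b^2 - 10*b - 8) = b*(b + 2)*(b^2 - 3*b - 4) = b*(b - 4)*(b + 2)*(b + 1)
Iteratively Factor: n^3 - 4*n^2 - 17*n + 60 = (n + 4)*(n^2 - 8*n + 15) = (n - 3)*(n + 4)*(n - 5)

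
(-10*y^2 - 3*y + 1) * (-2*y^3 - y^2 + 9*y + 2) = 20*y^5 + 16*y^4 - 89*y^3 - 48*y^2 + 3*y + 2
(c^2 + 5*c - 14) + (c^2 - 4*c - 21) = 2*c^2 + c - 35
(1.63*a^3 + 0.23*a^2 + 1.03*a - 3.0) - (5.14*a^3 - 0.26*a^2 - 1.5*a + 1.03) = -3.51*a^3 + 0.49*a^2 + 2.53*a - 4.03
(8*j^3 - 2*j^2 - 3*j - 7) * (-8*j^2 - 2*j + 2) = -64*j^5 + 44*j^3 + 58*j^2 + 8*j - 14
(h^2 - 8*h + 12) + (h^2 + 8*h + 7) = 2*h^2 + 19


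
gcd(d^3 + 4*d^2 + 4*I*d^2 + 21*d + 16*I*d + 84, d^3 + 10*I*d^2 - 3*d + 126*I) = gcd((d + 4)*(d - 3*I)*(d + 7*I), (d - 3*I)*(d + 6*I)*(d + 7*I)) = d^2 + 4*I*d + 21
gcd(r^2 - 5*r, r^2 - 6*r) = r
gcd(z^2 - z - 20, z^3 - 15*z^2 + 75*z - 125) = z - 5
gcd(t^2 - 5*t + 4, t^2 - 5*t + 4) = t^2 - 5*t + 4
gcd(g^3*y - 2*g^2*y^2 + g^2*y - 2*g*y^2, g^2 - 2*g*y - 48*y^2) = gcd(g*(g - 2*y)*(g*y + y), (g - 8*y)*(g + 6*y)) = 1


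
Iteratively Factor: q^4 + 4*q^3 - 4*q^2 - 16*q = (q)*(q^3 + 4*q^2 - 4*q - 16) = q*(q + 2)*(q^2 + 2*q - 8) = q*(q - 2)*(q + 2)*(q + 4)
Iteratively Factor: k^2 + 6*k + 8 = (k + 2)*(k + 4)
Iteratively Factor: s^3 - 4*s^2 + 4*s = (s - 2)*(s^2 - 2*s) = (s - 2)^2*(s)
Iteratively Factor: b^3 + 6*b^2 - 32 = (b + 4)*(b^2 + 2*b - 8) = (b - 2)*(b + 4)*(b + 4)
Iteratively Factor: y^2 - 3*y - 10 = (y - 5)*(y + 2)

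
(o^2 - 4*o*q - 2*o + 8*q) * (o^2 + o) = o^4 - 4*o^3*q - o^3 + 4*o^2*q - 2*o^2 + 8*o*q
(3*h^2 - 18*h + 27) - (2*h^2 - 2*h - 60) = h^2 - 16*h + 87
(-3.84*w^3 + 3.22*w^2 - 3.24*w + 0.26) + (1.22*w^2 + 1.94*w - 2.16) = -3.84*w^3 + 4.44*w^2 - 1.3*w - 1.9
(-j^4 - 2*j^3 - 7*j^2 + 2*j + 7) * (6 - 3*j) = 3*j^5 + 9*j^3 - 48*j^2 - 9*j + 42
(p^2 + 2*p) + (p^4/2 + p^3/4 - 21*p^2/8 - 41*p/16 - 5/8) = p^4/2 + p^3/4 - 13*p^2/8 - 9*p/16 - 5/8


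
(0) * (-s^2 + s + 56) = 0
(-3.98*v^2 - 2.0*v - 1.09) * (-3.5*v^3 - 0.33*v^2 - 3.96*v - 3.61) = 13.93*v^5 + 8.3134*v^4 + 20.2358*v^3 + 22.6475*v^2 + 11.5364*v + 3.9349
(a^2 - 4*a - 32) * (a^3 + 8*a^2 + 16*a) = a^5 + 4*a^4 - 48*a^3 - 320*a^2 - 512*a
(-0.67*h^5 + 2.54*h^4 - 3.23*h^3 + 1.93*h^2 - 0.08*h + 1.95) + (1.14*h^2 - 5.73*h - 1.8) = -0.67*h^5 + 2.54*h^4 - 3.23*h^3 + 3.07*h^2 - 5.81*h + 0.15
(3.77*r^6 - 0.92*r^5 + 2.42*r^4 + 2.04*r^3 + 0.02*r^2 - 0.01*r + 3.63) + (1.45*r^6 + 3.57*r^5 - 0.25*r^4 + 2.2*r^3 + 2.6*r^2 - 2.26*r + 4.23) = 5.22*r^6 + 2.65*r^5 + 2.17*r^4 + 4.24*r^3 + 2.62*r^2 - 2.27*r + 7.86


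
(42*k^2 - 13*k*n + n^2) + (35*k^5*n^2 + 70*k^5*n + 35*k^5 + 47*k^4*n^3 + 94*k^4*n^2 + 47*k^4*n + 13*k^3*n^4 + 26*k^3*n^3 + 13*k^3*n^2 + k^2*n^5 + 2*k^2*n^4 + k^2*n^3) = 35*k^5*n^2 + 70*k^5*n + 35*k^5 + 47*k^4*n^3 + 94*k^4*n^2 + 47*k^4*n + 13*k^3*n^4 + 26*k^3*n^3 + 13*k^3*n^2 + k^2*n^5 + 2*k^2*n^4 + k^2*n^3 + 42*k^2 - 13*k*n + n^2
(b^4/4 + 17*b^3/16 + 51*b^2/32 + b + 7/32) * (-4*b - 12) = -b^5 - 29*b^4/4 - 153*b^3/8 - 185*b^2/8 - 103*b/8 - 21/8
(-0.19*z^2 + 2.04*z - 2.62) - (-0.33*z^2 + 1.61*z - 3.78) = 0.14*z^2 + 0.43*z + 1.16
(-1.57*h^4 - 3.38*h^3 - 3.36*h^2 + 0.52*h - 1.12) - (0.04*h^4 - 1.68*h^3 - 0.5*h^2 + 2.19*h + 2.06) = -1.61*h^4 - 1.7*h^3 - 2.86*h^2 - 1.67*h - 3.18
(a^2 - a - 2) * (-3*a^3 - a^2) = -3*a^5 + 2*a^4 + 7*a^3 + 2*a^2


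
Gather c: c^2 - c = c^2 - c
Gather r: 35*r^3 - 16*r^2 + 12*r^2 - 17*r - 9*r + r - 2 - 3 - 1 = 35*r^3 - 4*r^2 - 25*r - 6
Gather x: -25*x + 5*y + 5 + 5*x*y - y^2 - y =x*(5*y - 25) - y^2 + 4*y + 5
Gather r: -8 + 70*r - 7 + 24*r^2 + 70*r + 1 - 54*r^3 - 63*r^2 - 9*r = -54*r^3 - 39*r^2 + 131*r - 14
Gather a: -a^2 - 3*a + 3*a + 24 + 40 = 64 - a^2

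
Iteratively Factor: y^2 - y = (y - 1)*(y)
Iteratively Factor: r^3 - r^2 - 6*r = (r)*(r^2 - r - 6) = r*(r - 3)*(r + 2)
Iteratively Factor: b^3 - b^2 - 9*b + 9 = (b + 3)*(b^2 - 4*b + 3) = (b - 3)*(b + 3)*(b - 1)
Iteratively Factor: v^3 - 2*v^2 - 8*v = (v - 4)*(v^2 + 2*v) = v*(v - 4)*(v + 2)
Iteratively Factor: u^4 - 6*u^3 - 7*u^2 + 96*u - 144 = (u - 3)*(u^3 - 3*u^2 - 16*u + 48) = (u - 3)^2*(u^2 - 16) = (u - 4)*(u - 3)^2*(u + 4)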